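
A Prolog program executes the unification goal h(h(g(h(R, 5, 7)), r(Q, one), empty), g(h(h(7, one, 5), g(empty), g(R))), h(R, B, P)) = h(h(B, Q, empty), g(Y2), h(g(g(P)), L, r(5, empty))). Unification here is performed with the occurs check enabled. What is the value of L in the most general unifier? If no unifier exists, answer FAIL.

Decompose h/3: h(g(h(R, 5, 7)), r(Q, one), empty) = h(B, Q, empty),  g(h(h(7, one, 5), g(empty), g(R))) = g(Y2),  h(R, B, P) = h(g(g(P)), L, r(5, empty)).
Decompose h/3: g(h(R, 5, 7)) = B,  r(Q, one) = Q,  empty = empty.
Bind B := g(h(R, 5, 7)); substituting into the one remaining equation that mentions B gives: h(R, g(h(R, 5, 7)), P) = h(g(g(P)), L, r(5, empty)).
Occurs check fails: Q occurs in r(Q, one); the equation Q = r(Q, one) has no finite solution.

FAIL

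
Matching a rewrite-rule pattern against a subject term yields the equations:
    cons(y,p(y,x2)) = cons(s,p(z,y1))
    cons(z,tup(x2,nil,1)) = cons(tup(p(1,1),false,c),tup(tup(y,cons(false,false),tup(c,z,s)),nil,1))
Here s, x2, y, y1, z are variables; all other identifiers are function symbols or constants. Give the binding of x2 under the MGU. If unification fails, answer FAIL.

tup(tup(p(1,1),false,c),cons(false,false),tup(c,tup(p(1,1),false,c),tup(p(1,1),false,c)))

Decompose cons/2: y = s,  p(y,x2) = p(z,y1).
Bind y := s; substituting into the remaining equations gives: p(s,x2) = p(z,y1),  cons(z,tup(x2,nil,1)) = cons(tup(p(1,1),false,c),tup(tup(s,cons(false,false),tup(c,z,s)),nil,1)).
Decompose p/2: s = z,  x2 = y1.
Bind s := z; substituting into the one remaining equation that mentions s gives: cons(z,tup(x2,nil,1)) = cons(tup(p(1,1),false,c),tup(tup(z,cons(false,false),tup(c,z,z)),nil,1)). Substituting into the earlier binding gives y := z.
Bind x2 := y1; substituting into the remaining equation gives: cons(z,tup(y1,nil,1)) = cons(tup(p(1,1),false,c),tup(tup(z,cons(false,false),tup(c,z,z)),nil,1)).
Decompose cons/2: z = tup(p(1,1),false,c),  tup(y1,nil,1) = tup(tup(z,cons(false,false),tup(c,z,z)),nil,1).
Bind z := tup(p(1,1),false,c); substituting into the remaining equation gives: tup(y1,nil,1) = tup(tup(tup(p(1,1),false,c),cons(false,false),tup(c,tup(p(1,1),false,c),tup(p(1,1),false,c))),nil,1). Substituting into the earlier bindings gives y := tup(p(1,1),false,c), s := tup(p(1,1),false,c).
Decompose tup/3: y1 = tup(tup(p(1,1),false,c),cons(false,false),tup(c,tup(p(1,1),false,c),tup(p(1,1),false,c))),  nil = nil,  1 = 1.
Bind y1 := tup(tup(p(1,1),false,c),cons(false,false),tup(c,tup(p(1,1),false,c),tup(p(1,1),false,c))); no other remaining equation mentions y1. Substituting into the earlier binding gives x2 := tup(tup(p(1,1),false,c),cons(false,false),tup(c,tup(p(1,1),false,c),tup(p(1,1),false,c))).
Delete trivial equation nil = nil.
Delete trivial equation 1 = 1.
MGU = { y := tup(p(1,1),false,c), s := tup(p(1,1),false,c), x2 := tup(tup(p(1,1),false,c),cons(false,false),tup(c,tup(p(1,1),false,c),tup(p(1,1),false,c))), z := tup(p(1,1),false,c), y1 := tup(tup(p(1,1),false,c),cons(false,false),tup(c,tup(p(1,1),false,c),tup(p(1,1),false,c))) }, so x2 := tup(tup(p(1,1),false,c),cons(false,false),tup(c,tup(p(1,1),false,c),tup(p(1,1),false,c))).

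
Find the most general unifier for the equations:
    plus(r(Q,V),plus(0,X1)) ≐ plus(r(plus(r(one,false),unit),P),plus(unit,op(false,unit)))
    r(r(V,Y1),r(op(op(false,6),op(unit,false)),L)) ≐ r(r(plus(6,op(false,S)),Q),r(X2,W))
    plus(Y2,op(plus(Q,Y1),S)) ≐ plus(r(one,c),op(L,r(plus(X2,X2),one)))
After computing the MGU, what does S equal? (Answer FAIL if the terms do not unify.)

FAIL

Decompose plus/2: r(Q,V) ≐ r(plus(r(one,false),unit),P),  plus(0,X1) ≐ plus(unit,op(false,unit)).
Decompose r/2: Q ≐ plus(r(one,false),unit),  V ≐ P.
Bind Q := plus(r(one,false),unit); substituting into the 2 remaining equations that mention Q gives: r(r(V,Y1),r(op(op(false,6),op(unit,false)),L)) ≐ r(r(plus(6,op(false,S)),plus(r(one,false),unit)),r(X2,W)),  plus(Y2,op(plus(plus(r(one,false),unit),Y1),S)) ≐ plus(r(one,c),op(L,r(plus(X2,X2),one))).
Bind V := P; substituting into the one remaining equation that mentions V gives: r(r(P,Y1),r(op(op(false,6),op(unit,false)),L)) ≐ r(r(plus(6,op(false,S)),plus(r(one,false),unit)),r(X2,W)).
Decompose plus/2: 0 ≐ unit,  X1 ≐ op(false,unit).
Clash: constants 0 and unit differ; no unifier exists.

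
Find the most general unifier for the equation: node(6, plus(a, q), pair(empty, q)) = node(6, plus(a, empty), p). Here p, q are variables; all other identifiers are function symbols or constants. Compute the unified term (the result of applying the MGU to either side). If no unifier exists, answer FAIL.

node(6, plus(a, empty), pair(empty, empty))

Decompose node/3: 6 = 6,  plus(a, q) = plus(a, empty),  pair(empty, q) = p.
Delete trivial equation 6 = 6.
Decompose plus/2: a = a,  q = empty.
Delete trivial equation a = a.
Bind q := empty; substituting into the remaining equation gives: pair(empty, empty) = p.
Bind p := pair(empty, empty).
Applying the MGU to either side gives node(6, plus(a, empty), pair(empty, empty)).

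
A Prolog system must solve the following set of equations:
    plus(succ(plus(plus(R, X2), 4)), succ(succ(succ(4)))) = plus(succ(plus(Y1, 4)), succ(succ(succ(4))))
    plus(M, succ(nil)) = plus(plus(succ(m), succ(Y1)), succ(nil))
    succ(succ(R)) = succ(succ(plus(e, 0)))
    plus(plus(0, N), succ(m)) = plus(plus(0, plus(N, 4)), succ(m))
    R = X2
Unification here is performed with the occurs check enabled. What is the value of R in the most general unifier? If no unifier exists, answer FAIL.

Decompose plus/2: succ(plus(plus(R, X2), 4)) = succ(plus(Y1, 4)),  succ(succ(succ(4))) = succ(succ(succ(4))).
Decompose succ/1: plus(plus(R, X2), 4) = plus(Y1, 4).
Decompose plus/2: plus(R, X2) = Y1,  4 = 4.
Bind Y1 := plus(R, X2); substituting into the one remaining equation that mentions Y1 gives: plus(M, succ(nil)) = plus(plus(succ(m), succ(plus(R, X2))), succ(nil)).
Delete trivial equation 4 = 4.
Delete trivial equation succ(succ(succ(4))) = succ(succ(succ(4))).
Decompose plus/2: M = plus(succ(m), succ(plus(R, X2))),  succ(nil) = succ(nil).
Bind M := plus(succ(m), succ(plus(R, X2))); no other remaining equation mentions M.
Delete trivial equation succ(nil) = succ(nil).
Decompose succ/1: succ(R) = succ(plus(e, 0)).
Decompose succ/1: R = plus(e, 0).
Bind R := plus(e, 0); substituting into the one remaining equation that mentions R gives: plus(e, 0) = X2. Substituting into the earlier bindings gives Y1 := plus(plus(e, 0), X2), M := plus(succ(m), succ(plus(plus(e, 0), X2))).
Decompose plus/2: plus(0, N) = plus(0, plus(N, 4)),  succ(m) = succ(m).
Decompose plus/2: 0 = 0,  N = plus(N, 4).
Delete trivial equation 0 = 0.
Occurs check fails: N occurs in plus(N, 4); the equation N = plus(N, 4) has no finite solution.

FAIL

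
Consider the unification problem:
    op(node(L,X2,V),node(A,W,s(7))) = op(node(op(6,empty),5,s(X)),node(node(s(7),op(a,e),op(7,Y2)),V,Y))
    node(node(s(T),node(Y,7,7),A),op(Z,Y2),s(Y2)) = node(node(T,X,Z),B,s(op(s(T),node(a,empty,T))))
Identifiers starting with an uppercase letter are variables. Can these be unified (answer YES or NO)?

Decompose op/2: node(L,X2,V) = node(op(6,empty),5,s(X)),  node(A,W,s(7)) = node(node(s(7),op(a,e),op(7,Y2)),V,Y).
Decompose node/3: L = op(6,empty),  X2 = 5,  V = s(X).
Bind L := op(6,empty); no other remaining equation mentions L.
Bind X2 := 5; no other remaining equation mentions X2.
Bind V := s(X); substituting into the one remaining equation that mentions V gives: node(A,W,s(7)) = node(node(s(7),op(a,e),op(7,Y2)),s(X),Y).
Decompose node/3: A = node(s(7),op(a,e),op(7,Y2)),  W = s(X),  s(7) = Y.
Bind A := node(s(7),op(a,e),op(7,Y2)); substituting into the one remaining equation that mentions A gives: node(node(s(T),node(Y,7,7),node(s(7),op(a,e),op(7,Y2))),op(Z,Y2),s(Y2)) = node(node(T,X,Z),B,s(op(s(T),node(a,empty,T)))).
Bind W := s(X); no other remaining equation mentions W.
Bind Y := s(7); substituting into the remaining equation gives: node(node(s(T),node(s(7),7,7),node(s(7),op(a,e),op(7,Y2))),op(Z,Y2),s(Y2)) = node(node(T,X,Z),B,s(op(s(T),node(a,empty,T)))).
Decompose node/3: node(s(T),node(s(7),7,7),node(s(7),op(a,e),op(7,Y2))) = node(T,X,Z),  op(Z,Y2) = B,  s(Y2) = s(op(s(T),node(a,empty,T))).
Decompose node/3: s(T) = T,  node(s(7),7,7) = X,  node(s(7),op(a,e),op(7,Y2)) = Z.
Occurs check fails: T occurs in s(T); the equation T = s(T) has no finite solution.

NO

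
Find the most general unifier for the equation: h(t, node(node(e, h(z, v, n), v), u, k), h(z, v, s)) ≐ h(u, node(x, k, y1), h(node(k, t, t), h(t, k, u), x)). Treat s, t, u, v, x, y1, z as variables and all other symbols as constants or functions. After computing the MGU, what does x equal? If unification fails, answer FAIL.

Decompose h/3: t ≐ u,  node(node(e, h(z, v, n), v), u, k) ≐ node(x, k, y1),  h(z, v, s) ≐ h(node(k, t, t), h(t, k, u), x).
Bind t := u; substituting into the one remaining equation that mentions t gives: h(z, v, s) ≐ h(node(k, u, u), h(u, k, u), x).
Decompose node/3: node(e, h(z, v, n), v) ≐ x,  u ≐ k,  k ≐ y1.
Bind x := node(e, h(z, v, n), v); substituting into the one remaining equation that mentions x gives: h(z, v, s) ≐ h(node(k, u, u), h(u, k, u), node(e, h(z, v, n), v)).
Bind u := k; substituting into the one remaining equation that mentions u gives: h(z, v, s) ≐ h(node(k, k, k), h(k, k, k), node(e, h(z, v, n), v)). Substituting into the earlier binding gives t := k.
Bind y1 := k; no other remaining equation mentions y1.
Decompose h/3: z ≐ node(k, k, k),  v ≐ h(k, k, k),  s ≐ node(e, h(z, v, n), v).
Bind z := node(k, k, k); substituting into the one remaining equation that mentions z gives: s ≐ node(e, h(node(k, k, k), v, n), v). Substituting into the earlier binding gives x := node(e, h(node(k, k, k), v, n), v).
Bind v := h(k, k, k); substituting into the remaining equation gives: s ≐ node(e, h(node(k, k, k), h(k, k, k), n), h(k, k, k)). Substituting into the earlier binding gives x := node(e, h(node(k, k, k), h(k, k, k), n), h(k, k, k)).
Bind s := node(e, h(node(k, k, k), h(k, k, k), n), h(k, k, k)).
MGU = { t ↦ k, x ↦ node(e, h(node(k, k, k), h(k, k, k), n), h(k, k, k)), u ↦ k, y1 ↦ k, z ↦ node(k, k, k), v ↦ h(k, k, k), s ↦ node(e, h(node(k, k, k), h(k, k, k), n), h(k, k, k)) }, so x ↦ node(e, h(node(k, k, k), h(k, k, k), n), h(k, k, k)).

node(e, h(node(k, k, k), h(k, k, k), n), h(k, k, k))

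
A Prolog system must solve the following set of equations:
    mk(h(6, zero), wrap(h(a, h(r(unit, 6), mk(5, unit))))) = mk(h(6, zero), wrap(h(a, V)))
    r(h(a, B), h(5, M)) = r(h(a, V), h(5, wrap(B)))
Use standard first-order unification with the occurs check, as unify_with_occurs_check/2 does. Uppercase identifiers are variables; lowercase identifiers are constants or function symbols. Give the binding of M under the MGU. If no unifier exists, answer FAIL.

wrap(h(r(unit, 6), mk(5, unit)))

Decompose mk/2: h(6, zero) = h(6, zero),  wrap(h(a, h(r(unit, 6), mk(5, unit)))) = wrap(h(a, V)).
Delete trivial equation h(6, zero) = h(6, zero).
Decompose wrap/1: h(a, h(r(unit, 6), mk(5, unit))) = h(a, V).
Decompose h/2: a = a,  h(r(unit, 6), mk(5, unit)) = V.
Delete trivial equation a = a.
Bind V := h(r(unit, 6), mk(5, unit)); substituting into the remaining equation gives: r(h(a, B), h(5, M)) = r(h(a, h(r(unit, 6), mk(5, unit))), h(5, wrap(B))).
Decompose r/2: h(a, B) = h(a, h(r(unit, 6), mk(5, unit))),  h(5, M) = h(5, wrap(B)).
Decompose h/2: a = a,  B = h(r(unit, 6), mk(5, unit)).
Delete trivial equation a = a.
Bind B := h(r(unit, 6), mk(5, unit)); substituting into the remaining equation gives: h(5, M) = h(5, wrap(h(r(unit, 6), mk(5, unit)))).
Decompose h/2: 5 = 5,  M = wrap(h(r(unit, 6), mk(5, unit))).
Delete trivial equation 5 = 5.
Bind M := wrap(h(r(unit, 6), mk(5, unit))).
MGU = { V -> h(r(unit, 6), mk(5, unit)), B -> h(r(unit, 6), mk(5, unit)), M -> wrap(h(r(unit, 6), mk(5, unit))) }, so M -> wrap(h(r(unit, 6), mk(5, unit))).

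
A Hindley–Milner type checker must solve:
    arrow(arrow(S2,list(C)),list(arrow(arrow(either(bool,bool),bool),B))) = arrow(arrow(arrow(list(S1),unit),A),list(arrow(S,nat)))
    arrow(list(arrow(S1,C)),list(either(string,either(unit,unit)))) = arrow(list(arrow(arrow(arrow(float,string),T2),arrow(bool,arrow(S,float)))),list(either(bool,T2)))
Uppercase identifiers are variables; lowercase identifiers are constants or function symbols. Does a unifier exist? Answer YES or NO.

NO

Decompose arrow/2: arrow(S2,list(C)) = arrow(arrow(list(S1),unit),A),  list(arrow(arrow(either(bool,bool),bool),B)) = list(arrow(S,nat)).
Decompose arrow/2: S2 = arrow(list(S1),unit),  list(C) = A.
Bind S2 := arrow(list(S1),unit); no other remaining equation mentions S2.
Bind A := list(C); no other remaining equation mentions A.
Decompose list/1: arrow(arrow(either(bool,bool),bool),B) = arrow(S,nat).
Decompose arrow/2: arrow(either(bool,bool),bool) = S,  B = nat.
Bind S := arrow(either(bool,bool),bool); substituting into the one remaining equation that mentions S gives: arrow(list(arrow(S1,C)),list(either(string,either(unit,unit)))) = arrow(list(arrow(arrow(arrow(float,string),T2),arrow(bool,arrow(arrow(either(bool,bool),bool),float)))),list(either(bool,T2))).
Bind B := nat; no other remaining equation mentions B.
Decompose arrow/2: list(arrow(S1,C)) = list(arrow(arrow(arrow(float,string),T2),arrow(bool,arrow(arrow(either(bool,bool),bool),float)))),  list(either(string,either(unit,unit))) = list(either(bool,T2)).
Decompose list/1: arrow(S1,C) = arrow(arrow(arrow(float,string),T2),arrow(bool,arrow(arrow(either(bool,bool),bool),float))).
Decompose arrow/2: S1 = arrow(arrow(float,string),T2),  C = arrow(bool,arrow(arrow(either(bool,bool),bool),float)).
Bind S1 := arrow(arrow(float,string),T2); no other remaining equation mentions S1. Substituting into the earlier binding gives S2 := arrow(list(arrow(arrow(float,string),T2)),unit).
Bind C := arrow(bool,arrow(arrow(either(bool,bool),bool),float)); no other remaining equation mentions C. Substituting into the earlier binding gives A := list(arrow(bool,arrow(arrow(either(bool,bool),bool),float))).
Decompose list/1: either(string,either(unit,unit)) = either(bool,T2).
Decompose either/2: string = bool,  either(unit,unit) = T2.
Clash: constants string and bool differ; no unifier exists.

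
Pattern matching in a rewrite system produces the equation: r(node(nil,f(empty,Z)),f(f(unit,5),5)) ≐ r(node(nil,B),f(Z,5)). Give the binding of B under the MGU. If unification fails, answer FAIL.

Decompose r/2: node(nil,f(empty,Z)) ≐ node(nil,B),  f(f(unit,5),5) ≐ f(Z,5).
Decompose node/2: nil ≐ nil,  f(empty,Z) ≐ B.
Delete trivial equation nil ≐ nil.
Bind B := f(empty,Z); no other remaining equation mentions B.
Decompose f/2: f(unit,5) ≐ Z,  5 ≐ 5.
Bind Z := f(unit,5); no other remaining equation mentions Z. Substituting into the earlier binding gives B := f(empty,f(unit,5)).
Delete trivial equation 5 ≐ 5.
MGU = { B -> f(empty,f(unit,5)), Z -> f(unit,5) }, so B -> f(empty,f(unit,5)).

f(empty,f(unit,5))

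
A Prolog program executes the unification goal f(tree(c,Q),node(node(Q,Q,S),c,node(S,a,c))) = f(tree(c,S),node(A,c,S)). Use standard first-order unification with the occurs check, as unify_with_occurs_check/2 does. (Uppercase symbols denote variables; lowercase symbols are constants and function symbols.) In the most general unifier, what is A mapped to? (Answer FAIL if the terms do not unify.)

Decompose f/2: tree(c,Q) = tree(c,S),  node(node(Q,Q,S),c,node(S,a,c)) = node(A,c,S).
Decompose tree/2: c = c,  Q = S.
Delete trivial equation c = c.
Bind Q := S; substituting into the remaining equation gives: node(node(S,S,S),c,node(S,a,c)) = node(A,c,S).
Decompose node/3: node(S,S,S) = A,  c = c,  node(S,a,c) = S.
Bind A := node(S,S,S); no other remaining equation mentions A.
Delete trivial equation c = c.
Occurs check fails: S occurs in node(S,a,c); the equation S = node(S,a,c) has no finite solution.

FAIL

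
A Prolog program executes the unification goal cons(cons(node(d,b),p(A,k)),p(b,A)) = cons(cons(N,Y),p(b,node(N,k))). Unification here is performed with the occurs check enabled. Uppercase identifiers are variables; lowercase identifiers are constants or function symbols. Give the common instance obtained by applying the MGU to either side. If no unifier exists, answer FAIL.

Decompose cons/2: cons(node(d,b),p(A,k)) = cons(N,Y),  p(b,A) = p(b,node(N,k)).
Decompose cons/2: node(d,b) = N,  p(A,k) = Y.
Bind N := node(d,b); substituting into the one remaining equation that mentions N gives: p(b,A) = p(b,node(node(d,b),k)).
Bind Y := p(A,k); no other remaining equation mentions Y.
Decompose p/2: b = b,  A = node(node(d,b),k).
Delete trivial equation b = b.
Bind A := node(node(d,b),k). Substituting into the earlier binding gives Y := p(node(node(d,b),k),k).
Applying the MGU to either side gives cons(cons(node(d,b),p(node(node(d,b),k),k)),p(b,node(node(d,b),k))).

cons(cons(node(d,b),p(node(node(d,b),k),k)),p(b,node(node(d,b),k)))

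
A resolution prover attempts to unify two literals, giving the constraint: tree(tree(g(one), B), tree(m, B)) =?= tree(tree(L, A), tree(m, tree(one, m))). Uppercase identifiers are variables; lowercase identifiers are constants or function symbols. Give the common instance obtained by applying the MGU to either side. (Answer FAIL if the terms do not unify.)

Decompose tree/2: tree(g(one), B) =?= tree(L, A),  tree(m, B) =?= tree(m, tree(one, m)).
Decompose tree/2: g(one) =?= L,  B =?= A.
Bind L := g(one); no other remaining equation mentions L.
Bind B := A; substituting into the remaining equation gives: tree(m, A) =?= tree(m, tree(one, m)).
Decompose tree/2: m =?= m,  A =?= tree(one, m).
Delete trivial equation m =?= m.
Bind A := tree(one, m). Substituting into the earlier binding gives B := tree(one, m).
Applying the MGU to either side gives tree(tree(g(one), tree(one, m)), tree(m, tree(one, m))).

tree(tree(g(one), tree(one, m)), tree(m, tree(one, m)))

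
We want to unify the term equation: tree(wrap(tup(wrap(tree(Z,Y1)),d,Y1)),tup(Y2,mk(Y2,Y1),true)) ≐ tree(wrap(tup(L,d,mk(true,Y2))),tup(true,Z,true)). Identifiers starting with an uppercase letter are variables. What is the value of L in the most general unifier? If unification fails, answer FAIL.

Decompose tree/2: wrap(tup(wrap(tree(Z,Y1)),d,Y1)) ≐ wrap(tup(L,d,mk(true,Y2))),  tup(Y2,mk(Y2,Y1),true) ≐ tup(true,Z,true).
Decompose wrap/1: tup(wrap(tree(Z,Y1)),d,Y1) ≐ tup(L,d,mk(true,Y2)).
Decompose tup/3: wrap(tree(Z,Y1)) ≐ L,  d ≐ d,  Y1 ≐ mk(true,Y2).
Bind L := wrap(tree(Z,Y1)); no other remaining equation mentions L.
Delete trivial equation d ≐ d.
Bind Y1 := mk(true,Y2); substituting into the remaining equation gives: tup(Y2,mk(Y2,mk(true,Y2)),true) ≐ tup(true,Z,true). Substituting into the earlier binding gives L := wrap(tree(Z,mk(true,Y2))).
Decompose tup/3: Y2 ≐ true,  mk(Y2,mk(true,Y2)) ≐ Z,  true ≐ true.
Bind Y2 := true; substituting into the one remaining equation that mentions Y2 gives: mk(true,mk(true,true)) ≐ Z. Substituting into the earlier bindings gives L := wrap(tree(Z,mk(true,true))), Y1 := mk(true,true).
Bind Z := mk(true,mk(true,true)); no other remaining equation mentions Z. Substituting into the earlier binding gives L := wrap(tree(mk(true,mk(true,true)),mk(true,true))).
Delete trivial equation true ≐ true.
MGU = { L := wrap(tree(mk(true,mk(true,true)),mk(true,true))), Y1 := mk(true,true), Y2 := true, Z := mk(true,mk(true,true)) }, so L := wrap(tree(mk(true,mk(true,true)),mk(true,true))).

wrap(tree(mk(true,mk(true,true)),mk(true,true)))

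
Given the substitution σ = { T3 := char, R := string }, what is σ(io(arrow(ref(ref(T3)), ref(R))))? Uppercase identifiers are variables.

Replace each occurrence of T3 with char.
Replace each occurrence of R with string.
Result: io(arrow(ref(ref(char)), ref(string))).

io(arrow(ref(ref(char)), ref(string)))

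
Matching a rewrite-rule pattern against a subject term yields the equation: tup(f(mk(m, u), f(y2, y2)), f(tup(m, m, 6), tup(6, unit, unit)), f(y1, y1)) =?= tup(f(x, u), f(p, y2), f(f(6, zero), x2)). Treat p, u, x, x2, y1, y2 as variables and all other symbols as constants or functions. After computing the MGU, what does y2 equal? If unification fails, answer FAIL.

Decompose tup/3: f(mk(m, u), f(y2, y2)) =?= f(x, u),  f(tup(m, m, 6), tup(6, unit, unit)) =?= f(p, y2),  f(y1, y1) =?= f(f(6, zero), x2).
Decompose f/2: mk(m, u) =?= x,  f(y2, y2) =?= u.
Bind x := mk(m, u); no other remaining equation mentions x.
Bind u := f(y2, y2); no other remaining equation mentions u. Substituting into the earlier binding gives x := mk(m, f(y2, y2)).
Decompose f/2: tup(m, m, 6) =?= p,  tup(6, unit, unit) =?= y2.
Bind p := tup(m, m, 6); no other remaining equation mentions p.
Bind y2 := tup(6, unit, unit); no other remaining equation mentions y2. Substituting into the earlier bindings gives x := mk(m, f(tup(6, unit, unit), tup(6, unit, unit))), u := f(tup(6, unit, unit), tup(6, unit, unit)).
Decompose f/2: y1 =?= f(6, zero),  y1 =?= x2.
Bind y1 := f(6, zero); substituting into the remaining equation gives: f(6, zero) =?= x2.
Bind x2 := f(6, zero).
MGU = { x ↦ mk(m, f(tup(6, unit, unit), tup(6, unit, unit))), u ↦ f(tup(6, unit, unit), tup(6, unit, unit)), p ↦ tup(m, m, 6), y2 ↦ tup(6, unit, unit), y1 ↦ f(6, zero), x2 ↦ f(6, zero) }, so y2 ↦ tup(6, unit, unit).

tup(6, unit, unit)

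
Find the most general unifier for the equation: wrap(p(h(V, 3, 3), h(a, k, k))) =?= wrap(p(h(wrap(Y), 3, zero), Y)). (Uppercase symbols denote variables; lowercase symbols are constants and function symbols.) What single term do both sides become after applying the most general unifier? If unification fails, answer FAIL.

Decompose wrap/1: p(h(V, 3, 3), h(a, k, k)) =?= p(h(wrap(Y), 3, zero), Y).
Decompose p/2: h(V, 3, 3) =?= h(wrap(Y), 3, zero),  h(a, k, k) =?= Y.
Decompose h/3: V =?= wrap(Y),  3 =?= 3,  3 =?= zero.
Bind V := wrap(Y); no other remaining equation mentions V.
Delete trivial equation 3 =?= 3.
Clash: constants 3 and zero differ; no unifier exists.

FAIL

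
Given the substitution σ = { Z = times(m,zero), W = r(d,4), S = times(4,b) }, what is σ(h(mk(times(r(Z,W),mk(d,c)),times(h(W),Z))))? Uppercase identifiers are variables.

h(mk(times(r(times(m,zero),r(d,4)),mk(d,c)),times(h(r(d,4)),times(m,zero))))

Replace each occurrence of Z with times(m,zero).
Replace each occurrence of W with r(d,4).
Result: h(mk(times(r(times(m,zero),r(d,4)),mk(d,c)),times(h(r(d,4)),times(m,zero)))).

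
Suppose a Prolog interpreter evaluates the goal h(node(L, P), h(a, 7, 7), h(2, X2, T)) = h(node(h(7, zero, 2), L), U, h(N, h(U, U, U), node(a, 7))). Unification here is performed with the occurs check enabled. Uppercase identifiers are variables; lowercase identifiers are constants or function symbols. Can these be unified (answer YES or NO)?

Decompose h/3: node(L, P) = node(h(7, zero, 2), L),  h(a, 7, 7) = U,  h(2, X2, T) = h(N, h(U, U, U), node(a, 7)).
Decompose node/2: L = h(7, zero, 2),  P = L.
Bind L := h(7, zero, 2); substituting into the one remaining equation that mentions L gives: P = h(7, zero, 2).
Bind P := h(7, zero, 2); no other remaining equation mentions P.
Bind U := h(a, 7, 7); substituting into the remaining equation gives: h(2, X2, T) = h(N, h(h(a, 7, 7), h(a, 7, 7), h(a, 7, 7)), node(a, 7)).
Decompose h/3: 2 = N,  X2 = h(h(a, 7, 7), h(a, 7, 7), h(a, 7, 7)),  T = node(a, 7).
Bind N := 2; no other remaining equation mentions N.
Bind X2 := h(h(a, 7, 7), h(a, 7, 7), h(a, 7, 7)); no other remaining equation mentions X2.
Bind T := node(a, 7).
No equations remain and no clash or occurs-check failure arose, so a unifier exists.

YES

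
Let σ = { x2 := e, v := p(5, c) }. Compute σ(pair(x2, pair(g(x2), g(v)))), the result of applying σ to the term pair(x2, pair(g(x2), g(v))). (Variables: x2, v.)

Replace each occurrence of x2 with e.
Replace each occurrence of v with p(5, c).
Result: pair(e, pair(g(e), g(p(5, c)))).

pair(e, pair(g(e), g(p(5, c))))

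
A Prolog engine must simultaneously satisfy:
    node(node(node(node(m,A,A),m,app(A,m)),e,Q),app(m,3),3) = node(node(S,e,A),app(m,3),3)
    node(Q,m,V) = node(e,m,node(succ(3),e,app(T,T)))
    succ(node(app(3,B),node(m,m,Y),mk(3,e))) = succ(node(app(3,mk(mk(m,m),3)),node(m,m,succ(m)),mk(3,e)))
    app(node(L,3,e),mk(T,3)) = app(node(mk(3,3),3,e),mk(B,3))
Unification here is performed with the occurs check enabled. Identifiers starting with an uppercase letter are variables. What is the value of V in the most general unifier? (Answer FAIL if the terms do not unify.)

Decompose node/3: node(node(node(m,A,A),m,app(A,m)),e,Q) = node(S,e,A),  app(m,3) = app(m,3),  3 = 3.
Decompose node/3: node(node(m,A,A),m,app(A,m)) = S,  e = e,  Q = A.
Bind S := node(node(m,A,A),m,app(A,m)); no other remaining equation mentions S.
Delete trivial equation e = e.
Bind Q := A; substituting into the one remaining equation that mentions Q gives: node(A,m,V) = node(e,m,node(succ(3),e,app(T,T))).
Delete trivial equation app(m,3) = app(m,3).
Delete trivial equation 3 = 3.
Decompose node/3: A = e,  m = m,  V = node(succ(3),e,app(T,T)).
Bind A := e; no other remaining equation mentions A. Substituting into the earlier bindings gives S := node(node(m,e,e),m,app(e,m)), Q := e.
Delete trivial equation m = m.
Bind V := node(succ(3),e,app(T,T)); no other remaining equation mentions V.
Decompose succ/1: node(app(3,B),node(m,m,Y),mk(3,e)) = node(app(3,mk(mk(m,m),3)),node(m,m,succ(m)),mk(3,e)).
Decompose node/3: app(3,B) = app(3,mk(mk(m,m),3)),  node(m,m,Y) = node(m,m,succ(m)),  mk(3,e) = mk(3,e).
Decompose app/2: 3 = 3,  B = mk(mk(m,m),3).
Delete trivial equation 3 = 3.
Bind B := mk(mk(m,m),3); substituting into the one remaining equation that mentions B gives: app(node(L,3,e),mk(T,3)) = app(node(mk(3,3),3,e),mk(mk(mk(m,m),3),3)).
Decompose node/3: m = m,  m = m,  Y = succ(m).
Delete trivial equation m = m.
Delete trivial equation m = m.
Bind Y := succ(m); no other remaining equation mentions Y.
Delete trivial equation mk(3,e) = mk(3,e).
Decompose app/2: node(L,3,e) = node(mk(3,3),3,e),  mk(T,3) = mk(mk(mk(m,m),3),3).
Decompose node/3: L = mk(3,3),  3 = 3,  e = e.
Bind L := mk(3,3); no other remaining equation mentions L.
Delete trivial equation 3 = 3.
Delete trivial equation e = e.
Decompose mk/2: T = mk(mk(m,m),3),  3 = 3.
Bind T := mk(mk(m,m),3); no other remaining equation mentions T. Substituting into the earlier binding gives V := node(succ(3),e,app(mk(mk(m,m),3),mk(mk(m,m),3))).
Delete trivial equation 3 = 3.
MGU = { S -> node(node(m,e,e),m,app(e,m)), Q -> e, A -> e, V -> node(succ(3),e,app(mk(mk(m,m),3),mk(mk(m,m),3))), B -> mk(mk(m,m),3), Y -> succ(m), L -> mk(3,3), T -> mk(mk(m,m),3) }, so V -> node(succ(3),e,app(mk(mk(m,m),3),mk(mk(m,m),3))).

node(succ(3),e,app(mk(mk(m,m),3),mk(mk(m,m),3)))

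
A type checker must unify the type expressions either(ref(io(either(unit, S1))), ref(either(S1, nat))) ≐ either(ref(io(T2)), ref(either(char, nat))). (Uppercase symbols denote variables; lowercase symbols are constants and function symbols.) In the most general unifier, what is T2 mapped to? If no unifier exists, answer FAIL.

either(unit, char)

Decompose either/2: ref(io(either(unit, S1))) ≐ ref(io(T2)),  ref(either(S1, nat)) ≐ ref(either(char, nat)).
Decompose ref/1: io(either(unit, S1)) ≐ io(T2).
Decompose io/1: either(unit, S1) ≐ T2.
Bind T2 := either(unit, S1); no other remaining equation mentions T2.
Decompose ref/1: either(S1, nat) ≐ either(char, nat).
Decompose either/2: S1 ≐ char,  nat ≐ nat.
Bind S1 := char; no other remaining equation mentions S1. Substituting into the earlier binding gives T2 := either(unit, char).
Delete trivial equation nat ≐ nat.
MGU = { T2 -> either(unit, char), S1 -> char }, so T2 -> either(unit, char).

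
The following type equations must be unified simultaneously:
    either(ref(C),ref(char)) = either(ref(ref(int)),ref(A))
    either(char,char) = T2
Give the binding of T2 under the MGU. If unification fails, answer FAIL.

Decompose either/2: ref(C) = ref(ref(int)),  ref(char) = ref(A).
Decompose ref/1: C = ref(int).
Bind C := ref(int); no other remaining equation mentions C.
Decompose ref/1: char = A.
Bind A := char; no other remaining equation mentions A.
Bind T2 := either(char,char).
MGU = { C := ref(int), A := char, T2 := either(char,char) }, so T2 := either(char,char).

either(char,char)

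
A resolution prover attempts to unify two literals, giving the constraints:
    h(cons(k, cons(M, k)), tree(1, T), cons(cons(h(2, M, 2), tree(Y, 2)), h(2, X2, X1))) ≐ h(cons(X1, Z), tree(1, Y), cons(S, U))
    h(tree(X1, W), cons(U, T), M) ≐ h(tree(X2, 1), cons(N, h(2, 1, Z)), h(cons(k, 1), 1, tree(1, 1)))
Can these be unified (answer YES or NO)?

Decompose h/3: cons(k, cons(M, k)) ≐ cons(X1, Z),  tree(1, T) ≐ tree(1, Y),  cons(cons(h(2, M, 2), tree(Y, 2)), h(2, X2, X1)) ≐ cons(S, U).
Decompose cons/2: k ≐ X1,  cons(M, k) ≐ Z.
Bind X1 := k; substituting into the 2 remaining equations that mention X1 gives: cons(cons(h(2, M, 2), tree(Y, 2)), h(2, X2, k)) ≐ cons(S, U),  h(tree(k, W), cons(U, T), M) ≐ h(tree(X2, 1), cons(N, h(2, 1, Z)), h(cons(k, 1), 1, tree(1, 1))).
Bind Z := cons(M, k); substituting into the one remaining equation that mentions Z gives: h(tree(k, W), cons(U, T), M) ≐ h(tree(X2, 1), cons(N, h(2, 1, cons(M, k))), h(cons(k, 1), 1, tree(1, 1))).
Decompose tree/2: 1 ≐ 1,  T ≐ Y.
Delete trivial equation 1 ≐ 1.
Bind T := Y; substituting into the one remaining equation that mentions T gives: h(tree(k, W), cons(U, Y), M) ≐ h(tree(X2, 1), cons(N, h(2, 1, cons(M, k))), h(cons(k, 1), 1, tree(1, 1))).
Decompose cons/2: cons(h(2, M, 2), tree(Y, 2)) ≐ S,  h(2, X2, k) ≐ U.
Bind S := cons(h(2, M, 2), tree(Y, 2)); no other remaining equation mentions S.
Bind U := h(2, X2, k); substituting into the remaining equation gives: h(tree(k, W), cons(h(2, X2, k), Y), M) ≐ h(tree(X2, 1), cons(N, h(2, 1, cons(M, k))), h(cons(k, 1), 1, tree(1, 1))).
Decompose h/3: tree(k, W) ≐ tree(X2, 1),  cons(h(2, X2, k), Y) ≐ cons(N, h(2, 1, cons(M, k))),  M ≐ h(cons(k, 1), 1, tree(1, 1)).
Decompose tree/2: k ≐ X2,  W ≐ 1.
Bind X2 := k; substituting into the one remaining equation that mentions X2 gives: cons(h(2, k, k), Y) ≐ cons(N, h(2, 1, cons(M, k))). Substituting into the earlier binding gives U := h(2, k, k).
Bind W := 1; no other remaining equation mentions W.
Decompose cons/2: h(2, k, k) ≐ N,  Y ≐ h(2, 1, cons(M, k)).
Bind N := h(2, k, k); no other remaining equation mentions N.
Bind Y := h(2, 1, cons(M, k)); no other remaining equation mentions Y. Substituting into the earlier bindings gives T := h(2, 1, cons(M, k)), S := cons(h(2, M, 2), tree(h(2, 1, cons(M, k)), 2)).
Bind M := h(cons(k, 1), 1, tree(1, 1)). Substituting into the earlier bindings gives Z := cons(h(cons(k, 1), 1, tree(1, 1)), k), T := h(2, 1, cons(h(cons(k, 1), 1, tree(1, 1)), k)), S := cons(h(2, h(cons(k, 1), 1, tree(1, 1)), 2), tree(h(2, 1, cons(h(cons(k, 1), 1, tree(1, 1)), k)), 2)), Y := h(2, 1, cons(h(cons(k, 1), 1, tree(1, 1)), k)).
No equations remain and no clash or occurs-check failure arose, so a unifier exists.

YES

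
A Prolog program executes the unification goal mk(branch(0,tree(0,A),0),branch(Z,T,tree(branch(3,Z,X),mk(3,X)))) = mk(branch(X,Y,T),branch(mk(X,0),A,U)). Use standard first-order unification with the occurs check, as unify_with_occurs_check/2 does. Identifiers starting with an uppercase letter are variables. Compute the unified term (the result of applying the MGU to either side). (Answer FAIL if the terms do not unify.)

Decompose mk/2: branch(0,tree(0,A),0) = branch(X,Y,T),  branch(Z,T,tree(branch(3,Z,X),mk(3,X))) = branch(mk(X,0),A,U).
Decompose branch/3: 0 = X,  tree(0,A) = Y,  0 = T.
Bind X := 0; substituting into the one remaining equation that mentions X gives: branch(Z,T,tree(branch(3,Z,0),mk(3,0))) = branch(mk(0,0),A,U).
Bind Y := tree(0,A); no other remaining equation mentions Y.
Bind T := 0; substituting into the remaining equation gives: branch(Z,0,tree(branch(3,Z,0),mk(3,0))) = branch(mk(0,0),A,U).
Decompose branch/3: Z = mk(0,0),  0 = A,  tree(branch(3,Z,0),mk(3,0)) = U.
Bind Z := mk(0,0); substituting into the one remaining equation that mentions Z gives: tree(branch(3,mk(0,0),0),mk(3,0)) = U.
Bind A := 0; no other remaining equation mentions A. Substituting into the earlier binding gives Y := tree(0,0).
Bind U := tree(branch(3,mk(0,0),0),mk(3,0)).
Applying the MGU to either side gives mk(branch(0,tree(0,0),0),branch(mk(0,0),0,tree(branch(3,mk(0,0),0),mk(3,0)))).

mk(branch(0,tree(0,0),0),branch(mk(0,0),0,tree(branch(3,mk(0,0),0),mk(3,0))))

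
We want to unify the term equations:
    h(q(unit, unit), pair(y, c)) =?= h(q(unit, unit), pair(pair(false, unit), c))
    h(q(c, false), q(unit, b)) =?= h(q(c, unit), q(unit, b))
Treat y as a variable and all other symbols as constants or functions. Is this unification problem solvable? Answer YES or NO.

Decompose h/2: q(unit, unit) =?= q(unit, unit),  pair(y, c) =?= pair(pair(false, unit), c).
Delete trivial equation q(unit, unit) =?= q(unit, unit).
Decompose pair/2: y =?= pair(false, unit),  c =?= c.
Bind y := pair(false, unit); no other remaining equation mentions y.
Delete trivial equation c =?= c.
Decompose h/2: q(c, false) =?= q(c, unit),  q(unit, b) =?= q(unit, b).
Decompose q/2: c =?= c,  false =?= unit.
Delete trivial equation c =?= c.
Clash: constants false and unit differ; no unifier exists.

NO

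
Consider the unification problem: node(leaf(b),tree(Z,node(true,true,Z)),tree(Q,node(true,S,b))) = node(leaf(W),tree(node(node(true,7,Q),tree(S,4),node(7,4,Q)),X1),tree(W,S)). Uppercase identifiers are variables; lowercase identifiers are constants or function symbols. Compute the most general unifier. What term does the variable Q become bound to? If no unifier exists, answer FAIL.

FAIL

Decompose node/3: leaf(b) = leaf(W),  tree(Z,node(true,true,Z)) = tree(node(node(true,7,Q),tree(S,4),node(7,4,Q)),X1),  tree(Q,node(true,S,b)) = tree(W,S).
Decompose leaf/1: b = W.
Bind W := b; substituting into the one remaining equation that mentions W gives: tree(Q,node(true,S,b)) = tree(b,S).
Decompose tree/2: Z = node(node(true,7,Q),tree(S,4),node(7,4,Q)),  node(true,true,Z) = X1.
Bind Z := node(node(true,7,Q),tree(S,4),node(7,4,Q)); substituting into the one remaining equation that mentions Z gives: node(true,true,node(node(true,7,Q),tree(S,4),node(7,4,Q))) = X1.
Bind X1 := node(true,true,node(node(true,7,Q),tree(S,4),node(7,4,Q))); no other remaining equation mentions X1.
Decompose tree/2: Q = b,  node(true,S,b) = S.
Bind Q := b; no other remaining equation mentions Q. Substituting into the earlier bindings gives Z := node(node(true,7,b),tree(S,4),node(7,4,b)), X1 := node(true,true,node(node(true,7,b),tree(S,4),node(7,4,b))).
Occurs check fails: S occurs in node(true,S,b); the equation S = node(true,S,b) has no finite solution.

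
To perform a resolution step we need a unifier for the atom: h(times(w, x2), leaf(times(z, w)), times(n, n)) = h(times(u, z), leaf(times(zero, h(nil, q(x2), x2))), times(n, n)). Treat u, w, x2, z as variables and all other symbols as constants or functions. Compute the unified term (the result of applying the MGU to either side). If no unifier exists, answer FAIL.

Decompose h/3: times(w, x2) = times(u, z),  leaf(times(z, w)) = leaf(times(zero, h(nil, q(x2), x2))),  times(n, n) = times(n, n).
Decompose times/2: w = u,  x2 = z.
Bind w := u; substituting into the one remaining equation that mentions w gives: leaf(times(z, u)) = leaf(times(zero, h(nil, q(x2), x2))).
Bind x2 := z; substituting into the one remaining equation that mentions x2 gives: leaf(times(z, u)) = leaf(times(zero, h(nil, q(z), z))).
Decompose leaf/1: times(z, u) = times(zero, h(nil, q(z), z)).
Decompose times/2: z = zero,  u = h(nil, q(z), z).
Bind z := zero; substituting into the one remaining equation that mentions z gives: u = h(nil, q(zero), zero). Substituting into the earlier binding gives x2 := zero.
Bind u := h(nil, q(zero), zero); no other remaining equation mentions u. Substituting into the earlier binding gives w := h(nil, q(zero), zero).
Delete trivial equation times(n, n) = times(n, n).
Applying the MGU to either side gives h(times(h(nil, q(zero), zero), zero), leaf(times(zero, h(nil, q(zero), zero))), times(n, n)).

h(times(h(nil, q(zero), zero), zero), leaf(times(zero, h(nil, q(zero), zero))), times(n, n))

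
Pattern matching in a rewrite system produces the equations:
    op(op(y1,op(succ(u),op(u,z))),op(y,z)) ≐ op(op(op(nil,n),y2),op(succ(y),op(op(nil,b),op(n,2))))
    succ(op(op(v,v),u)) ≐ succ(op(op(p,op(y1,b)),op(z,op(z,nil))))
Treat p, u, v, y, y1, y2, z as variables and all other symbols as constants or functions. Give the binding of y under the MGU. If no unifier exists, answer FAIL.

Decompose op/2: op(y1,op(succ(u),op(u,z))) ≐ op(op(nil,n),y2),  op(y,z) ≐ op(succ(y),op(op(nil,b),op(n,2))).
Decompose op/2: y1 ≐ op(nil,n),  op(succ(u),op(u,z)) ≐ y2.
Bind y1 := op(nil,n); substituting into the one remaining equation that mentions y1 gives: succ(op(op(v,v),u)) ≐ succ(op(op(p,op(op(nil,n),b)),op(z,op(z,nil)))).
Bind y2 := op(succ(u),op(u,z)); no other remaining equation mentions y2.
Decompose op/2: y ≐ succ(y),  z ≐ op(op(nil,b),op(n,2)).
Occurs check fails: y occurs in succ(y); the equation y ≐ succ(y) has no finite solution.

FAIL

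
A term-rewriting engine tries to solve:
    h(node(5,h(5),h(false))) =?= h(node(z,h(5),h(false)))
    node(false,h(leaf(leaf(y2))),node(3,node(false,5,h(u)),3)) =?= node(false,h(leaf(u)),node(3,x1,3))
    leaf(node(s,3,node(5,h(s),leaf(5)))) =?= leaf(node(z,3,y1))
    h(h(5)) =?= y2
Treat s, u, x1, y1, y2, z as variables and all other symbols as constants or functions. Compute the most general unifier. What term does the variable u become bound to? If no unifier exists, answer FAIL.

Decompose h/1: node(5,h(5),h(false)) =?= node(z,h(5),h(false)).
Decompose node/3: 5 =?= z,  h(5) =?= h(5),  h(false) =?= h(false).
Bind z := 5; substituting into the one remaining equation that mentions z gives: leaf(node(s,3,node(5,h(s),leaf(5)))) =?= leaf(node(5,3,y1)).
Delete trivial equation h(5) =?= h(5).
Delete trivial equation h(false) =?= h(false).
Decompose node/3: false =?= false,  h(leaf(leaf(y2))) =?= h(leaf(u)),  node(3,node(false,5,h(u)),3) =?= node(3,x1,3).
Delete trivial equation false =?= false.
Decompose h/1: leaf(leaf(y2)) =?= leaf(u).
Decompose leaf/1: leaf(y2) =?= u.
Bind u := leaf(y2); substituting into the one remaining equation that mentions u gives: node(3,node(false,5,h(leaf(y2))),3) =?= node(3,x1,3).
Decompose node/3: 3 =?= 3,  node(false,5,h(leaf(y2))) =?= x1,  3 =?= 3.
Delete trivial equation 3 =?= 3.
Bind x1 := node(false,5,h(leaf(y2))); no other remaining equation mentions x1.
Delete trivial equation 3 =?= 3.
Decompose leaf/1: node(s,3,node(5,h(s),leaf(5))) =?= node(5,3,y1).
Decompose node/3: s =?= 5,  3 =?= 3,  node(5,h(s),leaf(5)) =?= y1.
Bind s := 5; substituting into the one remaining equation that mentions s gives: node(5,h(5),leaf(5)) =?= y1.
Delete trivial equation 3 =?= 3.
Bind y1 := node(5,h(5),leaf(5)); no other remaining equation mentions y1.
Bind y2 := h(h(5)). Substituting into the earlier bindings gives u := leaf(h(h(5))), x1 := node(false,5,h(leaf(h(h(5))))).
MGU = { z -> 5, u -> leaf(h(h(5))), x1 -> node(false,5,h(leaf(h(h(5))))), s -> 5, y1 -> node(5,h(5),leaf(5)), y2 -> h(h(5)) }, so u -> leaf(h(h(5))).

leaf(h(h(5)))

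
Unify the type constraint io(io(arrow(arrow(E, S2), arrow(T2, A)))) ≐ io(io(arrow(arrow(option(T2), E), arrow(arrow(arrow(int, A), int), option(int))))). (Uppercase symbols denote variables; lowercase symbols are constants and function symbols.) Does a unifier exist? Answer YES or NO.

Decompose io/1: io(arrow(arrow(E, S2), arrow(T2, A))) ≐ io(arrow(arrow(option(T2), E), arrow(arrow(arrow(int, A), int), option(int)))).
Decompose io/1: arrow(arrow(E, S2), arrow(T2, A)) ≐ arrow(arrow(option(T2), E), arrow(arrow(arrow(int, A), int), option(int))).
Decompose arrow/2: arrow(E, S2) ≐ arrow(option(T2), E),  arrow(T2, A) ≐ arrow(arrow(arrow(int, A), int), option(int)).
Decompose arrow/2: E ≐ option(T2),  S2 ≐ E.
Bind E := option(T2); substituting into the one remaining equation that mentions E gives: S2 ≐ option(T2).
Bind S2 := option(T2); no other remaining equation mentions S2.
Decompose arrow/2: T2 ≐ arrow(arrow(int, A), int),  A ≐ option(int).
Bind T2 := arrow(arrow(int, A), int); no other remaining equation mentions T2. Substituting into the earlier bindings gives E := option(arrow(arrow(int, A), int)), S2 := option(arrow(arrow(int, A), int)).
Bind A := option(int). Substituting into the earlier bindings gives E := option(arrow(arrow(int, option(int)), int)), S2 := option(arrow(arrow(int, option(int)), int)), T2 := arrow(arrow(int, option(int)), int).
No equations remain and no clash or occurs-check failure arose, so a unifier exists.

YES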